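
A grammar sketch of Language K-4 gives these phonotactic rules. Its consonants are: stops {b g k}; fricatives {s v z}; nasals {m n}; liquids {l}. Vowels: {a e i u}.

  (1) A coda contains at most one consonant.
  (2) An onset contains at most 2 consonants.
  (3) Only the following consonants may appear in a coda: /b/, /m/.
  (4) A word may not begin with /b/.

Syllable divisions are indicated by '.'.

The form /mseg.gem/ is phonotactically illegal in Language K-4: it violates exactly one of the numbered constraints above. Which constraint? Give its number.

3

/mseg.gem/: syllable 1 coda contains /g/, which is not a licensed coda consonant.
This is a violation of constraint 3: "Only the following consonants may appear in a coda: /b/, /m/."
The remaining constraints (1, 2, 4) are satisfied.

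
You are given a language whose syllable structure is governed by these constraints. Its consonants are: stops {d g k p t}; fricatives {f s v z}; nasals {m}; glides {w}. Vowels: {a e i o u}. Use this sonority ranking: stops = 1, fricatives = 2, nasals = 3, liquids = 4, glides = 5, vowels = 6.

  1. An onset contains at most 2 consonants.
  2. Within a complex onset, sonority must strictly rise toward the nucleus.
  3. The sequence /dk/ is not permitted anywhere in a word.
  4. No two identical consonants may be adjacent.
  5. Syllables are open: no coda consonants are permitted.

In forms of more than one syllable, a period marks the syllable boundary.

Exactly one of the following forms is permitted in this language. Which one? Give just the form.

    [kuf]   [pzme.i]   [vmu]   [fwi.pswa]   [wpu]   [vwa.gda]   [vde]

[kuf] — violates constraint 5: syllable 1 coda /f/ has 1 consonant (> 0) → not permitted
[pzme.i] — violates constraint 1: syllable 1 onset /pzm/ has 3 consonants (> 2) → not permitted
[vmu] — σ1 onset /vm/ (2→3 rises), coda /∅/ ok → permitted
[fwi.pswa] — violates constraint 1: syllable 2 onset /psw/ has 3 consonants (> 2) → not permitted
[wpu] — violates constraint 2: syllable 1 onset /wp/: /w/ (glide, 5) → /p/ (stop, 1) does not rise → not permitted
[vwa.gda] — violates constraint 2: syllable 2 onset /gd/: /g/ (stop, 1) → /d/ (stop, 1) does not rise → not permitted
[vde] — violates constraint 2: syllable 1 onset /vd/: /v/ (fricative, 2) → /d/ (stop, 1) does not rise → not permitted

[vmu]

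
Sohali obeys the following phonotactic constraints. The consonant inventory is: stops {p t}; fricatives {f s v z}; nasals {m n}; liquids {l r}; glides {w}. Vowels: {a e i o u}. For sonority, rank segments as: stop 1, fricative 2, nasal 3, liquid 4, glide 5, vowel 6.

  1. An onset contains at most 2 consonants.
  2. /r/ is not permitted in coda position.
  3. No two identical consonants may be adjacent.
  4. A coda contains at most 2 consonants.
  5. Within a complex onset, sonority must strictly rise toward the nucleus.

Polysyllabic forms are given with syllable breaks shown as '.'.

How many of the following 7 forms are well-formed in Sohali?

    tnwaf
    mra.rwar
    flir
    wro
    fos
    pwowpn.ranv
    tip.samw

2

tnwaf — violates constraint 1: syllable 1 onset /tnw/ has 3 consonants (> 2) → ill-formed
mra.rwar — violates constraint 2: syllable 2 coda contains /r/ → ill-formed
flir — violates constraint 2: syllable 1 coda contains /r/ → ill-formed
wro — violates constraint 5: syllable 1 onset /wr/: /w/ (glide, 5) → /r/ (liquid, 4) does not rise → ill-formed
fos — σ1 onset /f/, coda /s/ ok → well-formed
pwowpn.ranv — violates constraint 4: syllable 1 coda /wpn/ has 3 consonants (> 2) → ill-formed
tip.samw — σ1 onset /t/, coda /p/ ok; σ2 onset /s/, coda /mw/ (2C) ok → well-formed
Well-formed: fos, tip.samw → 2.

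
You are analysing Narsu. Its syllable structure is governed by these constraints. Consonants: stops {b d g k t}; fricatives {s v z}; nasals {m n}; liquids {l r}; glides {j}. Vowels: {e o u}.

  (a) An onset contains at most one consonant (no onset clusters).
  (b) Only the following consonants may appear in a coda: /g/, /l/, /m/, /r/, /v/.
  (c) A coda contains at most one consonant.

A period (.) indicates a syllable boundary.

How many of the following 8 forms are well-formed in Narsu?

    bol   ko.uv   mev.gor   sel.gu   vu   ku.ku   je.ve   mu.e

bol — σ1 onset /b/, coda /l/ ok → well-formed
ko.uv — σ1 onset /k/, coda /∅/ ok; σ2 onset /∅/, coda /v/ ok → well-formed
mev.gor — σ1 onset /m/, coda /v/ ok; σ2 onset /g/, coda /r/ ok → well-formed
sel.gu — σ1 onset /s/, coda /l/ ok; σ2 onset /g/, coda /∅/ ok → well-formed
vu — σ1 onset /v/, coda /∅/ ok → well-formed
ku.ku — σ1 onset /k/, coda /∅/ ok; σ2 onset /k/, coda /∅/ ok → well-formed
je.ve — σ1 onset /j/, coda /∅/ ok; σ2 onset /v/, coda /∅/ ok → well-formed
mu.e — σ1 onset /m/, coda /∅/ ok; σ2 onset /∅/, coda /∅/ ok → well-formed
Well-formed: bol, ko.uv, mev.gor, sel.gu, vu, ku.ku, je.ve, mu.e → 8.

8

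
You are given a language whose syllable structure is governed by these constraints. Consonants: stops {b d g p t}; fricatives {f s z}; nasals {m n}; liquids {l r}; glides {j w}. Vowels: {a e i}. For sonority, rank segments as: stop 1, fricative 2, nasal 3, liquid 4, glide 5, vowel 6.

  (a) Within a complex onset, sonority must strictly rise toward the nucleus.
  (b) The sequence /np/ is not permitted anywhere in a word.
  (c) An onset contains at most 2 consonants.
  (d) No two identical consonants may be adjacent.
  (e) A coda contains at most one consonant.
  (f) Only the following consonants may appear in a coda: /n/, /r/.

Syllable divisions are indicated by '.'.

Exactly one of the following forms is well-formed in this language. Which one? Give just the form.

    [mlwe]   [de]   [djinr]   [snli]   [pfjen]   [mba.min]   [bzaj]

[de]

[mlwe] — violates constraint (c): syllable 1 onset /mlw/ has 3 consonants (> 2) → ill-formed
[de] — σ1 onset /d/, coda /∅/ ok → well-formed
[djinr] — violates constraint (e): syllable 1 coda /nr/ has 2 consonants (> 1) → ill-formed
[snli] — violates constraint (c): syllable 1 onset /snl/ has 3 consonants (> 2) → ill-formed
[pfjen] — violates constraint (c): syllable 1 onset /pfj/ has 3 consonants (> 2) → ill-formed
[mba.min] — violates constraint (a): syllable 1 onset /mb/: /m/ (nasal, 3) → /b/ (stop, 1) does not rise → ill-formed
[bzaj] — violates constraint (f): syllable 1 coda contains /j/, which is not a licensed coda consonant → ill-formed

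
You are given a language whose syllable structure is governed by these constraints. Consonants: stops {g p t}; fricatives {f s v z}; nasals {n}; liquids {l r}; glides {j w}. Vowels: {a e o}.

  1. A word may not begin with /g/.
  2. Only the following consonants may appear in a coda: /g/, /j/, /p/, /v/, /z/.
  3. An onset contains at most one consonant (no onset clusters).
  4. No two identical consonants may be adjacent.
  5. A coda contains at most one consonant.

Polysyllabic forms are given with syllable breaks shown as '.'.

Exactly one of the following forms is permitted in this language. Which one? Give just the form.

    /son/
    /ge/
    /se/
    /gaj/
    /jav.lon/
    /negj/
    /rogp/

/son/ — violates constraint 2: syllable 1 coda contains /n/, which is not a licensed coda consonant → not permitted
/ge/ — violates constraint 1: word begins with /g/ → not permitted
/se/ — σ1 onset /s/, coda /∅/ ok → permitted
/gaj/ — violates constraint 1: word begins with /g/ → not permitted
/jav.lon/ — violates constraint 2: syllable 2 coda contains /n/, which is not a licensed coda consonant → not permitted
/negj/ — violates constraint 5: syllable 1 coda /gj/ has 2 consonants (> 1) → not permitted
/rogp/ — violates constraint 5: syllable 1 coda /gp/ has 2 consonants (> 1) → not permitted

/se/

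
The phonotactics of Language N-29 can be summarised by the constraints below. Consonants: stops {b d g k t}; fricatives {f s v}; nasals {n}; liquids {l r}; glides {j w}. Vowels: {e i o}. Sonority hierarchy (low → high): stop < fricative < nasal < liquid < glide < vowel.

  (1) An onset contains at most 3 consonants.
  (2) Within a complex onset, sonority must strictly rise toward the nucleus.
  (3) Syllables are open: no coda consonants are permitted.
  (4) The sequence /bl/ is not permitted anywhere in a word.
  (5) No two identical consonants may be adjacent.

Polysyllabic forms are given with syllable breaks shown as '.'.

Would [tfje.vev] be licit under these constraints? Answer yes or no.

no

[tfje.vev] — violates constraint 3: syllable 2 coda /v/ has 1 consonant (> 0) → illicit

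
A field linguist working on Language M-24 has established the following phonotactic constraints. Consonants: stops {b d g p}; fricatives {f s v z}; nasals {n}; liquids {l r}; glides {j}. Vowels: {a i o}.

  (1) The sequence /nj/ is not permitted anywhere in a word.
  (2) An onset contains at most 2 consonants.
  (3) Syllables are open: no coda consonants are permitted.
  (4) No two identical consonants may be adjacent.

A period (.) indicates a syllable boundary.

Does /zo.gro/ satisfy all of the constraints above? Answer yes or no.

/zo.gro/ — σ1 onset /z/, coda /∅/ ok; σ2 onset /gr/ (2C), coda /∅/ ok → licit

yes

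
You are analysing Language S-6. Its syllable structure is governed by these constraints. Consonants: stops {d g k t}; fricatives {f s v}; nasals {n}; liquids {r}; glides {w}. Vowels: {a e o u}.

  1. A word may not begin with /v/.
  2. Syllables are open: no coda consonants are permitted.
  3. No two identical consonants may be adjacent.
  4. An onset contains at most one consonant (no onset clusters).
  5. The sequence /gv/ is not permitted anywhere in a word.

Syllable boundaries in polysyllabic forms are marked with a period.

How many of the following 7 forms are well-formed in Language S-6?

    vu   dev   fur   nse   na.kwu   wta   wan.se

vu — violates constraint 1: word begins with /v/ → ill-formed
dev — violates constraint 2: syllable 1 coda /v/ has 1 consonant (> 0) → ill-formed
fur — violates constraint 2: syllable 1 coda /r/ has 1 consonant (> 0) → ill-formed
nse — violates constraint 4: syllable 1 onset /ns/ has 2 consonants (> 1) → ill-formed
na.kwu — violates constraint 4: syllable 2 onset /kw/ has 2 consonants (> 1) → ill-formed
wta — violates constraint 4: syllable 1 onset /wt/ has 2 consonants (> 1) → ill-formed
wan.se — violates constraint 2: syllable 1 coda /n/ has 1 consonant (> 0) → ill-formed
No form is well-formed → 0.

0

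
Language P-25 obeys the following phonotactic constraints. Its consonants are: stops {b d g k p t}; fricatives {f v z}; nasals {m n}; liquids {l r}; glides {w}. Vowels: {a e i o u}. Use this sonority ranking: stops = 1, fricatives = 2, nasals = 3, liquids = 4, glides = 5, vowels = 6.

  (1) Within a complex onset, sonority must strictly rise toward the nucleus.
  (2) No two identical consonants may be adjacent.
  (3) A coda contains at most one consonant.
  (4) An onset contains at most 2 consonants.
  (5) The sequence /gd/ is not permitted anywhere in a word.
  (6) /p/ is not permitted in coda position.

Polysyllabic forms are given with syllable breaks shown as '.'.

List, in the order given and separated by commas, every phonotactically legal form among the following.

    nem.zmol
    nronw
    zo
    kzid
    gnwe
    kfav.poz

nem.zmol, zo, kzid, kfav.poz

nem.zmol — σ1 onset /n/, coda /m/ ok; σ2 onset /zm/ (2→3 rises), coda /l/ ok → phonotactically legal
nronw — violates constraint 3: syllable 1 coda /nw/ has 2 consonants (> 1) → phonotactically illegal
zo — σ1 onset /z/, coda /∅/ ok → phonotactically legal
kzid — σ1 onset /kz/ (1→2 rises), coda /d/ ok → phonotactically legal
gnwe — violates constraint 4: syllable 1 onset /gnw/ has 3 consonants (> 2) → phonotactically illegal
kfav.poz — σ1 onset /kf/ (1→2 rises), coda /v/ ok; σ2 onset /p/, coda /z/ ok → phonotactically legal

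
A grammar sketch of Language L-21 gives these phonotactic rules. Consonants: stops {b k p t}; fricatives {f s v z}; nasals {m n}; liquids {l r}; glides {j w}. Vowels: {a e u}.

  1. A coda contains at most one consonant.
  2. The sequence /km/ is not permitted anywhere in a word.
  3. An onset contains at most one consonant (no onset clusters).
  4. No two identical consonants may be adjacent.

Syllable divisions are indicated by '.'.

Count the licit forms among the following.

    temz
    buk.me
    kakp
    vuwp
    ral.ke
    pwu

temz — violates constraint 1: syllable 1 coda /mz/ has 2 consonants (> 1) → illicit
buk.me — violates constraint 2: contains banned sequence /km/ → illicit
kakp — violates constraint 1: syllable 1 coda /kp/ has 2 consonants (> 1) → illicit
vuwp — violates constraint 1: syllable 1 coda /wp/ has 2 consonants (> 1) → illicit
ral.ke — σ1 onset /r/, coda /l/ ok; σ2 onset /k/, coda /∅/ ok → licit
pwu — violates constraint 3: syllable 1 onset /pw/ has 2 consonants (> 1) → illicit
Licit: ral.ke → 1.

1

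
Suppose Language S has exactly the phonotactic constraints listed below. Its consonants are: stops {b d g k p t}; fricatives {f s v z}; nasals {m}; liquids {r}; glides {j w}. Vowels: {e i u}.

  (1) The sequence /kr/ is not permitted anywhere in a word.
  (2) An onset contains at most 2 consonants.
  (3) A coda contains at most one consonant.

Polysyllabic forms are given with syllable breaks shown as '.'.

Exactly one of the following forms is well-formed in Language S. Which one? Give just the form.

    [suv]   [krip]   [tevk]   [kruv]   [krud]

[suv] — σ1 onset /s/, coda /v/ ok → well-formed
[krip] — violates constraint 1: contains banned sequence /kr/ → ill-formed
[tevk] — violates constraint 3: syllable 1 coda /vk/ has 2 consonants (> 1) → ill-formed
[kruv] — violates constraint 1: contains banned sequence /kr/ → ill-formed
[krud] — violates constraint 1: contains banned sequence /kr/ → ill-formed

[suv]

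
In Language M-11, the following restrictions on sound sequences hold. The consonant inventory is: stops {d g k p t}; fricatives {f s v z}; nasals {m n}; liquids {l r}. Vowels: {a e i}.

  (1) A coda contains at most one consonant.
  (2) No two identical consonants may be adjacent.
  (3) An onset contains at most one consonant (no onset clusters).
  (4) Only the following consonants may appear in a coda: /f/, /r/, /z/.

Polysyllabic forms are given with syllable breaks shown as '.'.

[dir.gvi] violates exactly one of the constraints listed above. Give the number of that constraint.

[dir.gvi]: syllable 2 onset /gv/ has 2 consonants (> 1).
This is a violation of constraint 3: "An onset contains at most one consonant (no onset clusters)."
The remaining constraints (1, 2, 4) are satisfied.

3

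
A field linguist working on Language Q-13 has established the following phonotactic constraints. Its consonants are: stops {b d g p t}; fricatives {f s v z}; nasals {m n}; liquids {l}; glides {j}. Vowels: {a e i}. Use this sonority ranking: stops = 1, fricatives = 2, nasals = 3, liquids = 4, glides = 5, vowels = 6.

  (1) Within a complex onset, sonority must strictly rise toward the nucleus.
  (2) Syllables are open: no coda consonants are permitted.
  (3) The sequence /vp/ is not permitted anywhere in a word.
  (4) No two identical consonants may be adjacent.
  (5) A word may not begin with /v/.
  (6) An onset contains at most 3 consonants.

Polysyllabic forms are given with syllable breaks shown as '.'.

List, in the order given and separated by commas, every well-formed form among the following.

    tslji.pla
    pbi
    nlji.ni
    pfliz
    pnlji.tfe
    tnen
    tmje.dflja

tslji.pla — violates constraint 6: syllable 1 onset /tslj/ has 4 consonants (> 3) → ill-formed
pbi — violates constraint 1: syllable 1 onset /pb/: /p/ (stop, 1) → /b/ (stop, 1) does not rise → ill-formed
nlji.ni — σ1 onset /nlj/ (3→4→5 rises), coda /∅/ ok; σ2 onset /n/, coda /∅/ ok → well-formed
pfliz — violates constraint 2: syllable 1 coda /z/ has 1 consonant (> 0) → ill-formed
pnlji.tfe — violates constraint 6: syllable 1 onset /pnlj/ has 4 consonants (> 3) → ill-formed
tnen — violates constraint 2: syllable 1 coda /n/ has 1 consonant (> 0) → ill-formed
tmje.dflja — violates constraint 6: syllable 2 onset /dflj/ has 4 consonants (> 3) → ill-formed

nlji.ni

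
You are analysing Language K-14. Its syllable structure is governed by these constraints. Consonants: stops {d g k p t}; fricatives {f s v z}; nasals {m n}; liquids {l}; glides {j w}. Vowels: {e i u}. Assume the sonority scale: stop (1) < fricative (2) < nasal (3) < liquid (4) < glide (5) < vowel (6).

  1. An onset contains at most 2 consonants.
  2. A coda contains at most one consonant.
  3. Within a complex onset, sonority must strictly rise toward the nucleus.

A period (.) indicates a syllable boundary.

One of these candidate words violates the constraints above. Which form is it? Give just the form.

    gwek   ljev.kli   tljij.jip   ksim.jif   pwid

gwek — σ1 onset /gw/ (1→5 rises), coda /k/ ok → well-formed
ljev.kli — σ1 onset /lj/ (4→5 rises), coda /v/ ok; σ2 onset /kl/ (1→4 rises), coda /∅/ ok → well-formed
tljij.jip — violates constraint 1: syllable 1 onset /tlj/ has 3 consonants (> 2) → ill-formed
ksim.jif — σ1 onset /ks/ (1→2 rises), coda /m/ ok; σ2 onset /j/, coda /f/ ok → well-formed
pwid — σ1 onset /pw/ (1→5 rises), coda /d/ ok → well-formed

tljij.jip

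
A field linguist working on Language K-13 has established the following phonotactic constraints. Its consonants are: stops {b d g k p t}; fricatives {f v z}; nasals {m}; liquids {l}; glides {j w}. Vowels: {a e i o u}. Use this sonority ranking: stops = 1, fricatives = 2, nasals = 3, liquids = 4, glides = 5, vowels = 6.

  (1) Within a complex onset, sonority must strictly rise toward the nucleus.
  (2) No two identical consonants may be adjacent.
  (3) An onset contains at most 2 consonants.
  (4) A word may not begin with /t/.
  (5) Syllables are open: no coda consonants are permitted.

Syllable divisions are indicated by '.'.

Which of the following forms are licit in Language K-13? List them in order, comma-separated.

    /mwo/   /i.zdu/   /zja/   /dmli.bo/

/mwo/, /zja/

/mwo/ — σ1 onset /mw/ (3→5 rises), coda /∅/ ok → licit
/i.zdu/ — violates constraint 1: syllable 2 onset /zd/: /z/ (fricative, 2) → /d/ (stop, 1) does not rise → illicit
/zja/ — σ1 onset /zj/ (2→5 rises), coda /∅/ ok → licit
/dmli.bo/ — violates constraint 3: syllable 1 onset /dml/ has 3 consonants (> 2) → illicit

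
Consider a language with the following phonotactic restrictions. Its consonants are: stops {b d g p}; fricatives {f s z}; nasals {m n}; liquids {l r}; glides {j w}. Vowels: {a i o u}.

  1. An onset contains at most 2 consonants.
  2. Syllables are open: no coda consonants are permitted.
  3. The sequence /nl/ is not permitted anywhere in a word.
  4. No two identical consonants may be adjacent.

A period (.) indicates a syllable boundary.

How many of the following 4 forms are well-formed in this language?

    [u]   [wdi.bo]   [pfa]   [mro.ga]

[u] — σ1 onset /∅/, coda /∅/ ok → well-formed
[wdi.bo] — σ1 onset /wd/ (2C), coda /∅/ ok; σ2 onset /b/, coda /∅/ ok → well-formed
[pfa] — σ1 onset /pf/ (2C), coda /∅/ ok → well-formed
[mro.ga] — σ1 onset /mr/ (2C), coda /∅/ ok; σ2 onset /g/, coda /∅/ ok → well-formed
Well-formed: [u], [wdi.bo], [pfa], [mro.ga] → 4.

4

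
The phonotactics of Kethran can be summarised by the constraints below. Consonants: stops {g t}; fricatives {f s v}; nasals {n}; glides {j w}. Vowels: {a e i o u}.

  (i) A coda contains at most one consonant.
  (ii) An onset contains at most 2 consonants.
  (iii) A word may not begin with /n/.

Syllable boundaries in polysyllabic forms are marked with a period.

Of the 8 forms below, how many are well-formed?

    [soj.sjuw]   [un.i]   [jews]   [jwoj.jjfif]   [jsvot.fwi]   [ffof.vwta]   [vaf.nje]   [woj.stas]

4

[soj.sjuw] — σ1 onset /s/, coda /j/ ok; σ2 onset /sj/ (2C), coda /w/ ok → well-formed
[un.i] — σ1 onset /∅/, coda /n/ ok; σ2 onset /∅/, coda /∅/ ok → well-formed
[jews] — violates constraint (i): syllable 1 coda /ws/ has 2 consonants (> 1) → ill-formed
[jwoj.jjfif] — violates constraint (ii): syllable 2 onset /jjf/ has 3 consonants (> 2) → ill-formed
[jsvot.fwi] — violates constraint (ii): syllable 1 onset /jsv/ has 3 consonants (> 2) → ill-formed
[ffof.vwta] — violates constraint (ii): syllable 2 onset /vwt/ has 3 consonants (> 2) → ill-formed
[vaf.nje] — σ1 onset /v/, coda /f/ ok; σ2 onset /nj/ (2C), coda /∅/ ok → well-formed
[woj.stas] — σ1 onset /w/, coda /j/ ok; σ2 onset /st/ (2C), coda /s/ ok → well-formed
Well-formed: [soj.sjuw], [un.i], [vaf.nje], [woj.stas] → 4.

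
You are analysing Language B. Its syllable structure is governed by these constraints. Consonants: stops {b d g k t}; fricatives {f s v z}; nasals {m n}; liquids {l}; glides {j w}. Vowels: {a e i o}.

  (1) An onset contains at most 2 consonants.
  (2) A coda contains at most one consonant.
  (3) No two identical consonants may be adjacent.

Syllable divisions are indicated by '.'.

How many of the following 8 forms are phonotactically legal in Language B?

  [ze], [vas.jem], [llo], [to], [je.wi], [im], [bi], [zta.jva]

7

[ze] — σ1 onset /z/, coda /∅/ ok → phonotactically legal
[vas.jem] — σ1 onset /v/, coda /s/ ok; σ2 onset /j/, coda /m/ ok → phonotactically legal
[llo] — violates constraint 3: adjacent identical consonants /ll/ → phonotactically illegal
[to] — σ1 onset /t/, coda /∅/ ok → phonotactically legal
[je.wi] — σ1 onset /j/, coda /∅/ ok; σ2 onset /w/, coda /∅/ ok → phonotactically legal
[im] — σ1 onset /∅/, coda /m/ ok → phonotactically legal
[bi] — σ1 onset /b/, coda /∅/ ok → phonotactically legal
[zta.jva] — σ1 onset /zt/ (2C), coda /∅/ ok; σ2 onset /jv/ (2C), coda /∅/ ok → phonotactically legal
Phonotactically legal: [ze], [vas.jem], [to], [je.wi], [im], [bi], [zta.jva] → 7.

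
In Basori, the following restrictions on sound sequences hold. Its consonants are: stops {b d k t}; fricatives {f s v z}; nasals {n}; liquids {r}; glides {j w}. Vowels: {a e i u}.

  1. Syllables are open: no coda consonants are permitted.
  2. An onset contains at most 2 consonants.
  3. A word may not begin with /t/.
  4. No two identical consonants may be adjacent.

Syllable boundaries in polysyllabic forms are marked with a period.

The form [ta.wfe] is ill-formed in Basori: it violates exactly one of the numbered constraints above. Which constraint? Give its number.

[ta.wfe]: word begins with /t/.
This is a violation of constraint 3: "A word may not begin with /t/."
The remaining constraints (1, 2, 4) are satisfied.

3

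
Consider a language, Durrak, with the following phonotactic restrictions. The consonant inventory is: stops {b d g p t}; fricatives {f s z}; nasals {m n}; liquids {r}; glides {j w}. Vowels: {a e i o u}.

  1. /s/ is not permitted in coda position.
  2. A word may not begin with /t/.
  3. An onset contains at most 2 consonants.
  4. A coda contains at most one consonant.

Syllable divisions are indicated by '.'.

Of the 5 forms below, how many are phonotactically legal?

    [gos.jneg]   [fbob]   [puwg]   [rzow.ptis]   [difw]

1

[gos.jneg] — violates constraint 1: syllable 1 coda contains /s/ → phonotactically illegal
[fbob] — σ1 onset /fb/ (2C), coda /b/ ok → phonotactically legal
[puwg] — violates constraint 4: syllable 1 coda /wg/ has 2 consonants (> 1) → phonotactically illegal
[rzow.ptis] — violates constraint 1: syllable 2 coda contains /s/ → phonotactically illegal
[difw] — violates constraint 4: syllable 1 coda /fw/ has 2 consonants (> 1) → phonotactically illegal
Phonotactically legal: [fbob] → 1.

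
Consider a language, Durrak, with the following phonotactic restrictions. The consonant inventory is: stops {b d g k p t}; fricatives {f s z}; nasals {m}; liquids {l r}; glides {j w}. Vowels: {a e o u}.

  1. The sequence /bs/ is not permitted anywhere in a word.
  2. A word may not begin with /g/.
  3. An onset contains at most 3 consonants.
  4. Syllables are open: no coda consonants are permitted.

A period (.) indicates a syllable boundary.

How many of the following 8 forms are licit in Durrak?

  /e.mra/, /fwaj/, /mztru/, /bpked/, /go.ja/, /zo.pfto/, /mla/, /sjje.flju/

/e.mra/ — σ1 onset /∅/, coda /∅/ ok; σ2 onset /mr/ (2C), coda /∅/ ok → licit
/fwaj/ — violates constraint 4: syllable 1 coda /j/ has 1 consonant (> 0) → illicit
/mztru/ — violates constraint 3: syllable 1 onset /mztr/ has 4 consonants (> 3) → illicit
/bpked/ — violates constraint 4: syllable 1 coda /d/ has 1 consonant (> 0) → illicit
/go.ja/ — violates constraint 2: word begins with /g/ → illicit
/zo.pfto/ — σ1 onset /z/, coda /∅/ ok; σ2 onset /pft/ (3C), coda /∅/ ok → licit
/mla/ — σ1 onset /ml/ (2C), coda /∅/ ok → licit
/sjje.flju/ — σ1 onset /sjj/ (3C), coda /∅/ ok; σ2 onset /flj/ (3C), coda /∅/ ok → licit
Licit: /e.mra/, /zo.pfto/, /mla/, /sjje.flju/ → 4.

4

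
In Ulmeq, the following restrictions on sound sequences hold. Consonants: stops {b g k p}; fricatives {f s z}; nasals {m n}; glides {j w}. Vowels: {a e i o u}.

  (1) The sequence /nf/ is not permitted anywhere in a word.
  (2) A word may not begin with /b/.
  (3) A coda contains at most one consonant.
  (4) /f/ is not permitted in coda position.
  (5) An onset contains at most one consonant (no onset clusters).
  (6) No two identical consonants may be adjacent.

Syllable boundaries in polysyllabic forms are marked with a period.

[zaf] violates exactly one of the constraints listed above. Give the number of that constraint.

4

[zaf]: syllable 1 coda contains /f/.
This is a violation of constraint 4: "/f/ is not permitted in coda position."
The remaining constraints (1, 2, 3, 5, 6) are satisfied.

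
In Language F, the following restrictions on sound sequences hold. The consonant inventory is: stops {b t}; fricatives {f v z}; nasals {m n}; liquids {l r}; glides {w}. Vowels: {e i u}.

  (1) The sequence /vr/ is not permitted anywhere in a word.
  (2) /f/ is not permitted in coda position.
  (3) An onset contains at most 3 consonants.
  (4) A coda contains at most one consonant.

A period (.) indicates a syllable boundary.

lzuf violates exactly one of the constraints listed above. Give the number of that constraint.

lzuf: syllable 1 coda contains /f/.
This is a violation of constraint 2: "/f/ is not permitted in coda position."
The remaining constraints (1, 3, 4) are satisfied.

2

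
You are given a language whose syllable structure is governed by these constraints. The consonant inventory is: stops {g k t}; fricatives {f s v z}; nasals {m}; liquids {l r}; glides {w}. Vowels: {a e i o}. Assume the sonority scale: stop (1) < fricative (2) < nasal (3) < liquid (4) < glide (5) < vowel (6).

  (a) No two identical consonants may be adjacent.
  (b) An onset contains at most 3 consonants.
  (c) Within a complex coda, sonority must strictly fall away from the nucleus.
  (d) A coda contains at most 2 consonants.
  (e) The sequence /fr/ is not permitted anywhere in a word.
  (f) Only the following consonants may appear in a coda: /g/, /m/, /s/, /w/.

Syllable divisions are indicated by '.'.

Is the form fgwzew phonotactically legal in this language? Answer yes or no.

fgwzew — violates constraint (b): syllable 1 onset /fgwz/ has 4 consonants (> 3) → phonotactically illegal

no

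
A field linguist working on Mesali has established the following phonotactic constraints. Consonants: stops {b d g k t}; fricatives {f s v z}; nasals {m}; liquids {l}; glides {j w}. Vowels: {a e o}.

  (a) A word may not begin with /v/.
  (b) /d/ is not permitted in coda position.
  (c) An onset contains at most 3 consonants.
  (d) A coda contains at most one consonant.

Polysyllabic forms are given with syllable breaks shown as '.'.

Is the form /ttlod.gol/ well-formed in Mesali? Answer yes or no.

no

/ttlod.gol/ — violates constraint (b): syllable 1 coda contains /d/ → ill-formed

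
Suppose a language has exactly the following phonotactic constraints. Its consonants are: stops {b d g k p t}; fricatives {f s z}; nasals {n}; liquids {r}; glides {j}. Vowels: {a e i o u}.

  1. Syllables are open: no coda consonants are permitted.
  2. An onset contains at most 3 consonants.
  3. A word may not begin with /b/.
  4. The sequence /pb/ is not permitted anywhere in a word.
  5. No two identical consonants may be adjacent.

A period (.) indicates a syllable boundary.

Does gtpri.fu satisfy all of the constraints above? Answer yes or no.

gtpri.fu — violates constraint 2: syllable 1 onset /gtpr/ has 4 consonants (> 3) → not permitted

no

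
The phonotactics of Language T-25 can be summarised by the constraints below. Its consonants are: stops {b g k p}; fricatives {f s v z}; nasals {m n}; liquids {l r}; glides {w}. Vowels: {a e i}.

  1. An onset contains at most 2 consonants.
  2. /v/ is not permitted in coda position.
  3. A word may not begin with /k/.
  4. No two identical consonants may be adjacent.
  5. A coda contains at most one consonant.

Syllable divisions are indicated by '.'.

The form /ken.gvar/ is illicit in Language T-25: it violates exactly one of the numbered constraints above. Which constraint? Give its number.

3

/ken.gvar/: word begins with /k/.
This is a violation of constraint 3: "A word may not begin with /k/."
The remaining constraints (1, 2, 4, 5) are satisfied.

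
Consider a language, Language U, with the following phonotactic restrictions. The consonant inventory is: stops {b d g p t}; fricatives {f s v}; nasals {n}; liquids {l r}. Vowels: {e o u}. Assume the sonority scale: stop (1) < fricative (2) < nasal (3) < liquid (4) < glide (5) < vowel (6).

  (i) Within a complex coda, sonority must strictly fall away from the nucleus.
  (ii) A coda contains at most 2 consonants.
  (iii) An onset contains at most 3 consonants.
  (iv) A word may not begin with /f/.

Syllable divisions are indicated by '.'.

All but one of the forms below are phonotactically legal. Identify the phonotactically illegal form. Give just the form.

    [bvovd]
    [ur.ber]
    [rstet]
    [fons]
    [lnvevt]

[bvovd] — σ1 onset /bv/ (2C), coda /vd/ (2→1 falls) ok → phonotactically legal
[ur.ber] — σ1 onset /∅/, coda /r/ ok; σ2 onset /b/, coda /r/ ok → phonotactically legal
[rstet] — σ1 onset /rst/ (3C), coda /t/ ok → phonotactically legal
[fons] — violates constraint (iv): word begins with /f/ → phonotactically illegal
[lnvevt] — σ1 onset /lnv/ (3C), coda /vt/ (2→1 falls) ok → phonotactically legal

[fons]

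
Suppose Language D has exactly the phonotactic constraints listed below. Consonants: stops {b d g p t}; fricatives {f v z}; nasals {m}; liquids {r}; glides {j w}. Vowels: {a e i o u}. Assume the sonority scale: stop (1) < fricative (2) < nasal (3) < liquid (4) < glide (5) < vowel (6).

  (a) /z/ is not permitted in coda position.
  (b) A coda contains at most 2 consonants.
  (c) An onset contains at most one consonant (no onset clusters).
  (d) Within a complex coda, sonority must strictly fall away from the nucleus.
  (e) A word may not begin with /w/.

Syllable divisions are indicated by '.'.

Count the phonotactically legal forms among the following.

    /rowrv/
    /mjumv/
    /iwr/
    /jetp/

/rowrv/ — violates constraint (b): syllable 1 coda /wrv/ has 3 consonants (> 2) → phonotactically illegal
/mjumv/ — violates constraint (c): syllable 1 onset /mj/ has 2 consonants (> 1) → phonotactically illegal
/iwr/ — σ1 onset /∅/, coda /wr/ (5→4 falls) ok → phonotactically legal
/jetp/ — violates constraint (d): syllable 1 coda /tp/: /t/ (stop, 1) → /p/ (stop, 1) does not fall → phonotactically illegal
Phonotactically legal: /iwr/ → 1.

1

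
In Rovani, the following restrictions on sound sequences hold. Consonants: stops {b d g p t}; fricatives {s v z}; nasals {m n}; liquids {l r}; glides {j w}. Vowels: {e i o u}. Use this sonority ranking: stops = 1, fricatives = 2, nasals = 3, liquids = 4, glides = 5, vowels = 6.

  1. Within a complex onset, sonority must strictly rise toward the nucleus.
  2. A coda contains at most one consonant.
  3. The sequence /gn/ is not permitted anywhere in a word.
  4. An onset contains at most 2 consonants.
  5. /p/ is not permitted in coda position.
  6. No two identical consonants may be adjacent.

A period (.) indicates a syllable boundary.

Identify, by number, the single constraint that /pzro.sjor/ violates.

4

/pzro.sjor/: syllable 1 onset /pzr/ has 3 consonants (> 2).
This is a violation of constraint 4: "An onset contains at most 2 consonants."
The remaining constraints (1, 2, 3, 5, 6) are satisfied.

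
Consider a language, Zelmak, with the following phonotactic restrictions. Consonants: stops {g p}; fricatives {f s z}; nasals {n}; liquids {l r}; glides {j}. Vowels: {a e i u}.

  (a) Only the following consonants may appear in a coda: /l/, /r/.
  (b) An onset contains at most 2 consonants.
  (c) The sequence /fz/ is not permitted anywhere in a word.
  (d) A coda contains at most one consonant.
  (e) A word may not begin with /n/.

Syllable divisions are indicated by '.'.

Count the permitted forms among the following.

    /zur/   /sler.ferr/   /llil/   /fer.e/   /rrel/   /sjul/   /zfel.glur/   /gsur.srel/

7

/zur/ — σ1 onset /z/, coda /r/ ok → permitted
/sler.ferr/ — violates constraint (d): syllable 2 coda /rr/ has 2 consonants (> 1) → not permitted
/llil/ — σ1 onset /ll/ (2C), coda /l/ ok → permitted
/fer.e/ — σ1 onset /f/, coda /r/ ok; σ2 onset /∅/, coda /∅/ ok → permitted
/rrel/ — σ1 onset /rr/ (2C), coda /l/ ok → permitted
/sjul/ — σ1 onset /sj/ (2C), coda /l/ ok → permitted
/zfel.glur/ — σ1 onset /zf/ (2C), coda /l/ ok; σ2 onset /gl/ (2C), coda /r/ ok → permitted
/gsur.srel/ — σ1 onset /gs/ (2C), coda /r/ ok; σ2 onset /sr/ (2C), coda /l/ ok → permitted
Permitted: /zur/, /llil/, /fer.e/, /rrel/, /sjul/, /zfel.glur/, /gsur.srel/ → 7.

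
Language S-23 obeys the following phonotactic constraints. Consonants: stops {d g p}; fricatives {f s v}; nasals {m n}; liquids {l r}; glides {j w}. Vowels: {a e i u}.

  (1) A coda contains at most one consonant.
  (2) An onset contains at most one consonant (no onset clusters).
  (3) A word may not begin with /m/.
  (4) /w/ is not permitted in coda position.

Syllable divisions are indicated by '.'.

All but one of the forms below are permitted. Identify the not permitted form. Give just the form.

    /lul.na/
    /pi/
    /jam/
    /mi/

/mi/

/lul.na/ — σ1 onset /l/, coda /l/ ok; σ2 onset /n/, coda /∅/ ok → permitted
/pi/ — σ1 onset /p/, coda /∅/ ok → permitted
/jam/ — σ1 onset /j/, coda /m/ ok → permitted
/mi/ — violates constraint 3: word begins with /m/ → not permitted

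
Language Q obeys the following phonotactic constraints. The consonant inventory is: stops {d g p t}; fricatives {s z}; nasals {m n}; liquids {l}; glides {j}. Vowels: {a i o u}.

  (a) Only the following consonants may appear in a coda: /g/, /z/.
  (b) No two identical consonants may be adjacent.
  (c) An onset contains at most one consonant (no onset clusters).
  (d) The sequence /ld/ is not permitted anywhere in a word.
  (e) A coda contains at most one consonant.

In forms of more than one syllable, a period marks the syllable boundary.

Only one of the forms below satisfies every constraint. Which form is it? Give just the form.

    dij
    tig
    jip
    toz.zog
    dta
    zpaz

dij — violates constraint (a): syllable 1 coda contains /j/, which is not a licensed coda consonant → not permitted
tig — σ1 onset /t/, coda /g/ ok → permitted
jip — violates constraint (a): syllable 1 coda contains /p/, which is not a licensed coda consonant → not permitted
toz.zog — violates constraint (b): adjacent identical consonants /zz/ → not permitted
dta — violates constraint (c): syllable 1 onset /dt/ has 2 consonants (> 1) → not permitted
zpaz — violates constraint (c): syllable 1 onset /zp/ has 2 consonants (> 1) → not permitted

tig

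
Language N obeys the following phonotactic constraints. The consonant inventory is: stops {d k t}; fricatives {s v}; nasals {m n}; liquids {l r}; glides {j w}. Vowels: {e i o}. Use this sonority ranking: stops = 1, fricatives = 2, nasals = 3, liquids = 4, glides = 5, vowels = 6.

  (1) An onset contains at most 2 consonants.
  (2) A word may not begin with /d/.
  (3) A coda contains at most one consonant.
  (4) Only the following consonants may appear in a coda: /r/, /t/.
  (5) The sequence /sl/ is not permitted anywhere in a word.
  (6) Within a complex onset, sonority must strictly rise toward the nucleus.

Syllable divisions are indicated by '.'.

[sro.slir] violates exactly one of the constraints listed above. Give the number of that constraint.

5

[sro.slir]: contains banned sequence /sl/.
This is a violation of constraint 5: "The sequence /sl/ is not permitted anywhere in a word."
The remaining constraints (1, 2, 3, 4, 6) are satisfied.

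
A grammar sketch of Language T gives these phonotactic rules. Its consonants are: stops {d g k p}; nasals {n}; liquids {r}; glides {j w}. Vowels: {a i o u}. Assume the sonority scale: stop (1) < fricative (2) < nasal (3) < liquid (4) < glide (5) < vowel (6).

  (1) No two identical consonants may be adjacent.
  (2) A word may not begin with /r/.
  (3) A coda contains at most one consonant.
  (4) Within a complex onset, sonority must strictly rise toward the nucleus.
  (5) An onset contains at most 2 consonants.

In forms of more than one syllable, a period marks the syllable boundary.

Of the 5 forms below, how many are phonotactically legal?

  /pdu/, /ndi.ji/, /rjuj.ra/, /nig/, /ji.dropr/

1

/pdu/ — violates constraint 4: syllable 1 onset /pd/: /p/ (stop, 1) → /d/ (stop, 1) does not rise → phonotactically illegal
/ndi.ji/ — violates constraint 4: syllable 1 onset /nd/: /n/ (nasal, 3) → /d/ (stop, 1) does not rise → phonotactically illegal
/rjuj.ra/ — violates constraint 2: word begins with /r/ → phonotactically illegal
/nig/ — σ1 onset /n/, coda /g/ ok → phonotactically legal
/ji.dropr/ — violates constraint 3: syllable 2 coda /pr/ has 2 consonants (> 1) → phonotactically illegal
Phonotactically legal: /nig/ → 1.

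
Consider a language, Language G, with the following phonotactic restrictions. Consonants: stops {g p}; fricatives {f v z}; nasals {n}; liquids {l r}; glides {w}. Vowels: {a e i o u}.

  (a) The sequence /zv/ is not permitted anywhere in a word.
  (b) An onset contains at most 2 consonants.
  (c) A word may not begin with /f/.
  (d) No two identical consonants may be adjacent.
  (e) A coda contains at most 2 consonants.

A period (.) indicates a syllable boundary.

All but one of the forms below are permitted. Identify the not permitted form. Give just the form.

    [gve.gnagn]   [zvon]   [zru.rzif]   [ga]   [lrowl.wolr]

[zvon]

[gve.gnagn] — σ1 onset /gv/ (2C), coda /∅/ ok; σ2 onset /gn/ (2C), coda /gn/ (2C) ok → permitted
[zvon] — violates constraint (a): contains banned sequence /zv/ → not permitted
[zru.rzif] — σ1 onset /zr/ (2C), coda /∅/ ok; σ2 onset /rz/ (2C), coda /f/ ok → permitted
[ga] — σ1 onset /g/, coda /∅/ ok → permitted
[lrowl.wolr] — σ1 onset /lr/ (2C), coda /wl/ (2C) ok; σ2 onset /w/, coda /lr/ (2C) ok → permitted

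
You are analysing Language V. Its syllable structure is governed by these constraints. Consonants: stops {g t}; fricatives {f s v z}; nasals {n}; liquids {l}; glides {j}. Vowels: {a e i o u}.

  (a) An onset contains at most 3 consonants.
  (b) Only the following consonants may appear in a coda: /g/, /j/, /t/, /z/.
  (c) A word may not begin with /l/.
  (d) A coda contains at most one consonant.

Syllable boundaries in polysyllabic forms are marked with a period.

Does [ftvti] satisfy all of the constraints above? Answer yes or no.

[ftvti] — violates constraint (a): syllable 1 onset /ftvt/ has 4 consonants (> 3) → ill-formed

no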